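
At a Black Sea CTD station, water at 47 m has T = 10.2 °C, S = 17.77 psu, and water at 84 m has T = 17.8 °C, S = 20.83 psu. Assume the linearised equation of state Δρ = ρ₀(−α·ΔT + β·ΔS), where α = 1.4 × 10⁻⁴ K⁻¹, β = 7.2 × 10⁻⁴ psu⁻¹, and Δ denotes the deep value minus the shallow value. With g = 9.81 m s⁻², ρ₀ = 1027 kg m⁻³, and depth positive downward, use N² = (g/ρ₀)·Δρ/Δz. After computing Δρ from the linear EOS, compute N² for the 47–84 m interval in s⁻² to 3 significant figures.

3.02 × 10⁻⁴ s⁻²

ΔT = +7.6 K, ΔS = +3.06 psu (deep − shallow).
Δρ/ρ₀ = −αΔT + βΔS = -1.064 × 10⁻³ + 2.2032 × 10⁻³ = 1.1392 × 10⁻³, so Δρ ≈ 1.170 kg m⁻³.
N² = (g/ρ₀)·Δρ/Δz = g·(Δρ/ρ₀)/Δz = 9.81 × 1.1392 × 10⁻³ / 37 = 3.0204 × 10⁻⁴ s⁻² ≈ 3.02 × 10⁻⁴ s⁻².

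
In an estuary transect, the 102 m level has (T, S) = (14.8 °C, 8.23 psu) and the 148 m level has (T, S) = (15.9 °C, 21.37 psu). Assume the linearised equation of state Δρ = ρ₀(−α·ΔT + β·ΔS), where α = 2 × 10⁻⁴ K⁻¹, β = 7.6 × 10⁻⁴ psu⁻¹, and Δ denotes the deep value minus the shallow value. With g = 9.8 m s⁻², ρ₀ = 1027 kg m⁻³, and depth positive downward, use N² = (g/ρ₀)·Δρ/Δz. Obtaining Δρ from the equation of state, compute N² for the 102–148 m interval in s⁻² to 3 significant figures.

ΔT = +1.1 K, ΔS = +13.14 psu (deep − shallow).
Δρ/ρ₀ = −αΔT + βΔS = -2.20 × 10⁻⁴ + 9.9864 × 10⁻³ = 9.7664 × 10⁻³, so Δρ ≈ 10.03 kg m⁻³.
N² = (g/ρ₀)·Δρ/Δz = g·(Δρ/ρ₀)/Δz = 9.8 × 9.7664 × 10⁻³ / 46 = 2.0807 × 10⁻³ s⁻² ≈ 2.08 × 10⁻³ s⁻².

2.08 × 10⁻³ s⁻²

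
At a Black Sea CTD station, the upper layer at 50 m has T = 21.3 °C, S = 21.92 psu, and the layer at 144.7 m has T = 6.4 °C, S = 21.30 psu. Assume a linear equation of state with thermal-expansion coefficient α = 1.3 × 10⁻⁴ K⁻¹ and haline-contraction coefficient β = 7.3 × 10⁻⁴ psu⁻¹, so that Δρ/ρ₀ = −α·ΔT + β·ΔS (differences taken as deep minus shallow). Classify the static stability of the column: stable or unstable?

ΔT = 6.4 − 21.3 = -14.9 K and ΔS = 21.30 − 21.92 = -0.62 psu (deep − shallow).
−αΔT = 1.937 × 10⁻³; βΔS = -4.526 × 10⁻⁴; sum Δρ/ρ₀ = 1.4844 × 10⁻³.
Δρ/ρ₀ > 0, so Δρ > 0: deeper water is denser → statically stable.

stable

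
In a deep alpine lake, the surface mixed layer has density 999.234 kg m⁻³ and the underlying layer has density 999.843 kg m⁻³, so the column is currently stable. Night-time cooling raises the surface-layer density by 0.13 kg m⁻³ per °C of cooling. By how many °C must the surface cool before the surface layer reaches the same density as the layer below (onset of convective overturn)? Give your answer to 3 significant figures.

4.68 °C

Density deficit of the surface layer: 999.843 − 999.234 = 0.609 kg m⁻³.
Required change = 0.609 / 0.13 = 4.68 °C.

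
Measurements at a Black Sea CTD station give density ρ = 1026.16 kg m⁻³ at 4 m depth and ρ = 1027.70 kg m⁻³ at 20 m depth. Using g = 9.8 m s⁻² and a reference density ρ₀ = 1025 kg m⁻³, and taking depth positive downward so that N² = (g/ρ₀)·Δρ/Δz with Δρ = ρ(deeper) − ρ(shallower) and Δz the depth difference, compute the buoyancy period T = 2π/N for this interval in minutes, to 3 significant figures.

Δρ = 1027.70 − 1026.16 = 1.54 kg m⁻³ over Δz = 20 − 4 = 16 m.
N² = (9.8/1025) × (1.54/16) = 9.2024 × 10⁻⁴ s⁻².
N = √(9.2024 × 10⁻⁴) = 0.030335 rad s⁻¹, so T = 2π/N = 207.13 s = 3.4522 min ≈ 3.45 min.

3.45 min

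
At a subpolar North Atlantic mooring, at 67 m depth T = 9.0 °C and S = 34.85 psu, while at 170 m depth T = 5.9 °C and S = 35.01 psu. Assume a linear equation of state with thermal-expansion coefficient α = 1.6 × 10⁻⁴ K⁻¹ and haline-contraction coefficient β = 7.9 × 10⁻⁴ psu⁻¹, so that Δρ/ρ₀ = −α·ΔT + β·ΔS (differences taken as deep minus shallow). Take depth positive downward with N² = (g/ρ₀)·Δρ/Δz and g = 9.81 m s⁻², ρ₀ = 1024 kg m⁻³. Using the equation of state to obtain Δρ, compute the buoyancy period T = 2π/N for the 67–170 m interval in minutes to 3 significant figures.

ΔT = -3.1 K, ΔS = +0.16 psu (deep − shallow).
Δρ/ρ₀ = −αΔT + βΔS = 4.96 × 10⁻⁴ + 1.264 × 10⁻⁴ = 6.224 × 10⁻⁴, so Δρ ≈ 0.6373 kg m⁻³.
N² = (g/ρ₀)·Δρ/Δz = g·(Δρ/ρ₀)/Δz = 9.81 × 6.224 × 10⁻⁴ / 103 = 5.9279 × 10⁻⁵ s⁻².
N = √(5.9279 × 10⁻⁵) = 7.6993 × 10⁻³ rad s⁻¹ → T = 2π/N = 816.07 s = 13.601 min ≈ 13.6 min.

13.6 min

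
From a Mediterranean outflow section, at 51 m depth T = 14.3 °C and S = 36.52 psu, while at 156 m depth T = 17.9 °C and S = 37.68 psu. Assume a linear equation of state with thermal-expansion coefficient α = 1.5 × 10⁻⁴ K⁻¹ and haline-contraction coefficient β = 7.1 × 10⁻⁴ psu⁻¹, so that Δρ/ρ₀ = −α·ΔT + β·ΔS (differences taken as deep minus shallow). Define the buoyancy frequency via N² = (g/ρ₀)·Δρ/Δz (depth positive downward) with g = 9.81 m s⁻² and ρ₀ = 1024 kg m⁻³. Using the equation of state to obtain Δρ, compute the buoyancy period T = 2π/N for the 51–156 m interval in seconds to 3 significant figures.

ΔT = +3.6 K, ΔS = +1.16 psu (deep − shallow).
Δρ/ρ₀ = −αΔT + βΔS = -5.40 × 10⁻⁴ + 8.236 × 10⁻⁴ = 2.836 × 10⁻⁴, so Δρ ≈ 0.2904 kg m⁻³.
N² = (g/ρ₀)·Δρ/Δz = g·(Δρ/ρ₀)/Δz = 9.81 × 2.836 × 10⁻⁴ / 105 = 2.6496 × 10⁻⁵ s⁻².
N = √(2.6496 × 10⁻⁵) = 5.1474 × 10⁻³ rad s⁻¹ → T = 2π/N = 1.2207 × 10³ s ≈ 1.22 × 10³ s.

1.22 × 10³ s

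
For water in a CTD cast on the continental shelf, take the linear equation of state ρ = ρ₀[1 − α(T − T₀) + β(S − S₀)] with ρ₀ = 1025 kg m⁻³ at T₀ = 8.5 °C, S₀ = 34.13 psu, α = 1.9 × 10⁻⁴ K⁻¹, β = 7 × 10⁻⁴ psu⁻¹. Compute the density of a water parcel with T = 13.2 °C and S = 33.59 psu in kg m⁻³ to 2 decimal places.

T − T₀ = +4.7 K, S − S₀ = -0.54 psu.
Bracket = 1 − α·(+4.7) + β·(-0.54) = 1 + (-1.271 × 10⁻³) = 0.9987290.
ρ = 1025 × 0.9987290 = 1023.70 kg m⁻³.

1023.70 kg m⁻³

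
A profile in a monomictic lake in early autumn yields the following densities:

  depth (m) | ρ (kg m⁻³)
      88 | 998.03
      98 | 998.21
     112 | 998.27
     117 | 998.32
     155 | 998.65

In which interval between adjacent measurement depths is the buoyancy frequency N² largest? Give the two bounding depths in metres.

88–98 m

Compute the density gradient over each adjacent pair:
  88–98 m: Δρ/Δz = 0.18/10 = 0.018 kg m⁻⁴
  98–112 m: Δρ/Δz = 0.06/14 = 4.3 × 10⁻³ kg m⁻⁴
  112–117 m: Δρ/Δz = 0.05/5 = 0.010 kg m⁻⁴
  117–155 m: Δρ/Δz = 0.33/38 = 8.7 × 10⁻³ kg m⁻⁴
The largest gradient is in the 88–98 m interval — the pycnocline.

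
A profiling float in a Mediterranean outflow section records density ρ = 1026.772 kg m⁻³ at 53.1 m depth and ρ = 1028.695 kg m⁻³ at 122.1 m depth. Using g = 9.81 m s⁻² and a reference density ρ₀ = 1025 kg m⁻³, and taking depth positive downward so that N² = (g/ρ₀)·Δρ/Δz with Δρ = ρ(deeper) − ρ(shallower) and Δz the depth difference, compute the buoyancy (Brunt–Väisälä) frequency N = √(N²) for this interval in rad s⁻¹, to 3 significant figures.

Δρ = 1028.695 − 1026.772 = 1.923 kg m⁻³ over Δz = 122.1 − 53.1 = 69 m.
N² = (9.81/1025) × (1.923/69) = 2.6673 × 10⁻⁴ s⁻².
N = √(2.6673 × 10⁻⁴) = 0.016332 rad s⁻¹ ≈ 0.0163 rad s⁻¹.
Since Δρ > 0 the layer is stably stratified.

0.0163 rad s⁻¹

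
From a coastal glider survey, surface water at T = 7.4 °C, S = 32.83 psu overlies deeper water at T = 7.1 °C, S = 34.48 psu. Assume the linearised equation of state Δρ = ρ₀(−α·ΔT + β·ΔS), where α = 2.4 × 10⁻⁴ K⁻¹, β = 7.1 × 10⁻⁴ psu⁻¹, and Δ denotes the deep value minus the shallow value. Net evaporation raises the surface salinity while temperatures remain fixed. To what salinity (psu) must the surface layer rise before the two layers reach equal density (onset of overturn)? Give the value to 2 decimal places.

Neutral buoyancy requires −α(T_deep − T_surf) + β(S_deep − S_surf′) = 0.
S_surf′ = S_deep − (α/β)·ΔT = 34.48 − (2.4 × 10⁻⁴/7.1 × 10⁻⁴)·(-0.3) = 34.5814 psu.
Increase required: 34.5814 − 32.83 = 1.7514 psu.

34.58 psu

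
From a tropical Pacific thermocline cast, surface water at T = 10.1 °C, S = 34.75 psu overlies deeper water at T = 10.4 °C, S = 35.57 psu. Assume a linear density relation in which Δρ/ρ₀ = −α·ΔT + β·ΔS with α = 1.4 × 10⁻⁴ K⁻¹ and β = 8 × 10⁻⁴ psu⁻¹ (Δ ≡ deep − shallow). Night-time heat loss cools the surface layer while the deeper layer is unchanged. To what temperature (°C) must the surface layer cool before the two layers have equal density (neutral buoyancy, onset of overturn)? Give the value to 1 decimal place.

Neutral buoyancy requires Δρ = 0, i.e. −α(T_deep − T_surf′) + β(S_deep − S_surf) = 0.
T_surf′ = T_deep − (β/α)·ΔS = 10.4 − (8 × 10⁻⁴/1.4 × 10⁻⁴)·(+0.82) = 5.714 °C.
Cooling required: 10.1 − (5.714) = 4.386 °C.

5.7 °C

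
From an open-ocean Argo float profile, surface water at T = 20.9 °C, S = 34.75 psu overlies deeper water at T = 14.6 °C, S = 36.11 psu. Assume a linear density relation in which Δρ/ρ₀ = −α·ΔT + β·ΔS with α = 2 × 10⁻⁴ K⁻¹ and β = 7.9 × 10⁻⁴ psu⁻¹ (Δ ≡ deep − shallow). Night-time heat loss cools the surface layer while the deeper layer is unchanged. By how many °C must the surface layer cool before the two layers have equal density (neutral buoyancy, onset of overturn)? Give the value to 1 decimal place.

Neutral buoyancy requires Δρ = 0, i.e. −α(T_deep − T_surf′) + β(S_deep − S_surf) = 0.
T_surf′ = T_deep − (β/α)·ΔS = 14.6 − (7.9 × 10⁻⁴/2 × 10⁻⁴)·(+1.36) = 9.228 °C.
Cooling required: 20.9 − (9.228) = 11.672 °C.

11.7 °C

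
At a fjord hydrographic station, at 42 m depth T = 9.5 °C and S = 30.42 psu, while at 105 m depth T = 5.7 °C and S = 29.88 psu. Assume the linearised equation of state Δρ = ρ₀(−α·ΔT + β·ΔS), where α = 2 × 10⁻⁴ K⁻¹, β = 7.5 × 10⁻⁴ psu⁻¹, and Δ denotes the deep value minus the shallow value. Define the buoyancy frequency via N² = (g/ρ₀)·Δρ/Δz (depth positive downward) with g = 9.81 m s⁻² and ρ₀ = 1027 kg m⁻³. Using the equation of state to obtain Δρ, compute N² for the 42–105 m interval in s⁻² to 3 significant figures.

5.53 × 10⁻⁵ s⁻²

ΔT = -3.8 K, ΔS = -0.54 psu (deep − shallow).
Δρ/ρ₀ = −αΔT + βΔS = 7.60 × 10⁻⁴ − 4.05 × 10⁻⁴ = 3.55 × 10⁻⁴, so Δρ ≈ 0.3646 kg m⁻³.
N² = (g/ρ₀)·Δρ/Δz = g·(Δρ/ρ₀)/Δz = 9.81 × 3.55 × 10⁻⁴ / 63 = 5.5279 × 10⁻⁵ s⁻² ≈ 5.53 × 10⁻⁵ s⁻².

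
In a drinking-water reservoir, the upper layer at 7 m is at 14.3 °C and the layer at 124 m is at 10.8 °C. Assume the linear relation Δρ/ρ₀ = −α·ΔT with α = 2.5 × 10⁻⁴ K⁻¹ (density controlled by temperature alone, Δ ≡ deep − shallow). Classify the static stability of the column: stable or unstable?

ΔT = 10.8 − 14.3 = -3.5 K, so Δρ/ρ₀ = −αΔT = 8.75 × 10⁻⁴.
Δρ/ρ₀ > 0, so Δρ > 0: deeper water is denser → statically stable.

stable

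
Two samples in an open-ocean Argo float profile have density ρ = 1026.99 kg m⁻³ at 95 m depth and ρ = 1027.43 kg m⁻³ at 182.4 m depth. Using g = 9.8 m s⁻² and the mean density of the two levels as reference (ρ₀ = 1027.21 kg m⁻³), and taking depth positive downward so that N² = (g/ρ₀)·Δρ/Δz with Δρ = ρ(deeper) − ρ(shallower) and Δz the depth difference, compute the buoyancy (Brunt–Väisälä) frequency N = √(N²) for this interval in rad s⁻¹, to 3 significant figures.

Δρ = 1027.43 − 1026.99 = 0.44 kg m⁻³ over Δz = 182.4 − 95 = 87.4 m.
N² = (9.8/1027.21) × (0.44/87.4) = 4.8030 × 10⁻⁵ s⁻².
N = √(4.8030 × 10⁻⁵) = 6.9304 × 10⁻³ rad s⁻¹ ≈ 6.93 × 10⁻³ rad s⁻¹.

6.93 × 10⁻³ rad s⁻¹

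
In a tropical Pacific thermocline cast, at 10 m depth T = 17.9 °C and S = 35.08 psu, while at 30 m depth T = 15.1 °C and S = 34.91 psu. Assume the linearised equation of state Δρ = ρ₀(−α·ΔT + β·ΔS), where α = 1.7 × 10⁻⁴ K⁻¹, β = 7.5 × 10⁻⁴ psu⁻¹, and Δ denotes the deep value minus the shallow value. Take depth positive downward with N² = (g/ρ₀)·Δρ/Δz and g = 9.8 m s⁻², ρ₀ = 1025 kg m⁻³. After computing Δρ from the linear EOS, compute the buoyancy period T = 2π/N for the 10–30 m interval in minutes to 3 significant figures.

8.01 min

ΔT = -2.8 K, ΔS = -0.17 psu (deep − shallow).
Δρ/ρ₀ = −αΔT + βΔS = 4.76 × 10⁻⁴ − 1.275 × 10⁻⁴ = 3.485 × 10⁻⁴, so Δρ ≈ 0.3572 kg m⁻³.
N² = (g/ρ₀)·Δρ/Δz = g·(Δρ/ρ₀)/Δz = 9.8 × 3.485 × 10⁻⁴ / 20 = 1.7077 × 10⁻⁴ s⁻².
N = √(1.7077 × 10⁻⁴) = 0.013068 rad s⁻¹ → T = 2π/N = 480.81 s = 8.0135 min ≈ 8.01 min.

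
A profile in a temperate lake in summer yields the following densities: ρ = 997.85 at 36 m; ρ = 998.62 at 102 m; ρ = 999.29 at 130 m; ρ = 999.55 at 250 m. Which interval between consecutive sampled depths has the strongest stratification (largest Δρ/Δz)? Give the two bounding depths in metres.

Compute the density gradient over each adjacent pair:
  36–102 m: Δρ/Δz = 0.77/66 = 0.012 kg m⁻⁴
  102–130 m: Δρ/Δz = 0.67/28 = 0.024 kg m⁻⁴
  130–250 m: Δρ/Δz = 0.26/120 = 2.2 × 10⁻³ kg m⁻⁴
The largest gradient is in the 102–130 m interval — the pycnocline.

102–130 m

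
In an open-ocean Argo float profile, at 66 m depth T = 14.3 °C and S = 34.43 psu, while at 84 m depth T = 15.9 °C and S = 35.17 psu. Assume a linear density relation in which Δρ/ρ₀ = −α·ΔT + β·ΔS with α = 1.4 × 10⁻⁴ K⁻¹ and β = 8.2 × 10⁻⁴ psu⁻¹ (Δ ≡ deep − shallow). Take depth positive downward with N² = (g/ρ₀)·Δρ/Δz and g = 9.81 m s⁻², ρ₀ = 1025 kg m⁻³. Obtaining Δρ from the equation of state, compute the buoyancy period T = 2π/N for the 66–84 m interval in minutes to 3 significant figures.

7.25 min

ΔT = +1.6 K, ΔS = +0.74 psu (deep − shallow).
Δρ/ρ₀ = −αΔT + βΔS = -2.24 × 10⁻⁴ + 6.068 × 10⁻⁴ = 3.828 × 10⁻⁴, so Δρ ≈ 0.3924 kg m⁻³.
N² = (g/ρ₀)·Δρ/Δz = g·(Δρ/ρ₀)/Δz = 9.81 × 3.828 × 10⁻⁴ / 18 = 2.0863 × 10⁻⁴ s⁻².
N = √(2.0863 × 10⁻⁴) = 0.014444 rad s⁻¹ → T = 2π/N = 435.00 s = 7.2500 min ≈ 7.25 min.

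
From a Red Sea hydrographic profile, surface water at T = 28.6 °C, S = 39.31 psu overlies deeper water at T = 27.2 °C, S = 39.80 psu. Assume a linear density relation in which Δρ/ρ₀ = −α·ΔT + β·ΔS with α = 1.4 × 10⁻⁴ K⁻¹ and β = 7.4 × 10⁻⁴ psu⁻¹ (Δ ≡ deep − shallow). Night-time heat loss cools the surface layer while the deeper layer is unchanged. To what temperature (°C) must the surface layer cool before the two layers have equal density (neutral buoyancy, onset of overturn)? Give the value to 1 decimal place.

24.6 °C

Neutral buoyancy requires Δρ = 0, i.e. −α(T_deep − T_surf′) + β(S_deep − S_surf) = 0.
T_surf′ = T_deep − (β/α)·ΔS = 27.2 − (7.4 × 10⁻⁴/1.4 × 10⁻⁴)·(+0.49) = 24.610 °C.
Cooling required: 28.6 − (24.610) = 3.990 °C.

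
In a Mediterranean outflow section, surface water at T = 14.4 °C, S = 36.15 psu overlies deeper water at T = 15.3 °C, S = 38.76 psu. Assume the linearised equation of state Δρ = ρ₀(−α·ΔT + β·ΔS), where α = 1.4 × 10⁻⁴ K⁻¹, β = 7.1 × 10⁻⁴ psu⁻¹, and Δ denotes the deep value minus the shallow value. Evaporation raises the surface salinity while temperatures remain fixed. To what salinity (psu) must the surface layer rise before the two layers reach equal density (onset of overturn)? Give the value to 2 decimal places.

Neutral buoyancy requires −α(T_deep − T_surf) + β(S_deep − S_surf′) = 0.
S_surf′ = S_deep − (α/β)·ΔT = 38.76 − (1.4 × 10⁻⁴/7.1 × 10⁻⁴)·(+0.9) = 38.5825 psu.
Increase required: 38.5825 − 36.15 = 2.4325 psu.

38.58 psu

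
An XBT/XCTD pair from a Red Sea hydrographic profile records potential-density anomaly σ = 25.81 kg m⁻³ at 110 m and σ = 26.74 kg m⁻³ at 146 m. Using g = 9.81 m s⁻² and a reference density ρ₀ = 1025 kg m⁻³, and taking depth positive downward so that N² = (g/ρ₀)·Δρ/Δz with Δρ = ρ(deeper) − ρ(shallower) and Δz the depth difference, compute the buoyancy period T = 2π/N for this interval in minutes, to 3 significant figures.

Δρ = 1026.74 − 1025.81 = 0.93 kg m⁻³ over Δz = 146 − 110 = 36 m.
N² = (9.81/1025) × (0.93/36) = 2.4724 × 10⁻⁴ s⁻².
N = √(2.4724 × 10⁻⁴) = 0.015724 rad s⁻¹, so T = 2π/N = 399.59 s = 6.6598 min ≈ 6.66 min.

6.66 min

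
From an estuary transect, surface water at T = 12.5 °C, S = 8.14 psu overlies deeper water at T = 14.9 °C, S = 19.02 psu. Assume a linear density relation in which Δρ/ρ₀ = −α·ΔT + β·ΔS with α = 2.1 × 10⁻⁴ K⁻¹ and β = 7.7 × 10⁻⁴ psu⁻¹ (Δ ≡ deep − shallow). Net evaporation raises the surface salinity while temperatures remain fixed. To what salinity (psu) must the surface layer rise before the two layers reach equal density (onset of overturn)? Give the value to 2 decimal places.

18.37 psu

Neutral buoyancy requires −α(T_deep − T_surf) + β(S_deep − S_surf′) = 0.
S_surf′ = S_deep − (α/β)·ΔT = 19.02 − (2.1 × 10⁻⁴/7.7 × 10⁻⁴)·(+2.4) = 18.3655 psu.
Increase required: 18.3655 − 8.14 = 10.2255 psu.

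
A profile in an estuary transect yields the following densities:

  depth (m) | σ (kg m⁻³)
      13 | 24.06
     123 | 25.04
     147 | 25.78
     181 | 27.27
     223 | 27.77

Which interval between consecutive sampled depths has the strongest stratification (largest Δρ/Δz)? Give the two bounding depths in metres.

Compute the density gradient over each adjacent pair:
  13–123 m: Δρ/Δz = 0.98/110 = 8.9 × 10⁻³ kg m⁻⁴
  123–147 m: Δρ/Δz = 0.74/24 = 0.031 kg m⁻⁴
  147–181 m: Δρ/Δz = 1.49/34 = 0.044 kg m⁻⁴
  181–223 m: Δρ/Δz = 0.50/42 = 0.012 kg m⁻⁴
The largest gradient is in the 147–181 m interval — the pycnocline.

147–181 m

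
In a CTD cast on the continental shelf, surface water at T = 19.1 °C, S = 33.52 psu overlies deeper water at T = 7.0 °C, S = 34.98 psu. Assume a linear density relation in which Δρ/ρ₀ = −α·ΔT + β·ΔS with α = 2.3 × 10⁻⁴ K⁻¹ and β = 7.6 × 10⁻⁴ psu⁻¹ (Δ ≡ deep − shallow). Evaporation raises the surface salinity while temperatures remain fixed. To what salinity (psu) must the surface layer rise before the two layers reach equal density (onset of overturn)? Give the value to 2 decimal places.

Neutral buoyancy requires −α(T_deep − T_surf) + β(S_deep − S_surf′) = 0.
S_surf′ = S_deep − (α/β)·ΔT = 34.98 − (2.3 × 10⁻⁴/7.6 × 10⁻⁴)·(-12.1) = 38.6418 psu.
Increase required: 38.6418 − 33.52 = 5.1218 psu.

38.64 psu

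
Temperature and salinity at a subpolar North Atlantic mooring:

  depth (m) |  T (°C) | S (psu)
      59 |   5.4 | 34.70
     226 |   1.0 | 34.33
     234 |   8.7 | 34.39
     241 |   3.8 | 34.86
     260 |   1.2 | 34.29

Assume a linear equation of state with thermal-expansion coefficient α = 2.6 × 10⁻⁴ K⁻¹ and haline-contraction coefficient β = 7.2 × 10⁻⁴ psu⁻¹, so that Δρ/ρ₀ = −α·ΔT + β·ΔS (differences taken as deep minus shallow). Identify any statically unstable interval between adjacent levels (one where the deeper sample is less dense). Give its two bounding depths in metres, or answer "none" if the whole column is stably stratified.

Evaluate Δρ/ρ₀ = −αΔT + βΔS across each adjacent pair:
  59–226 m: −αΔT+βΔS = −(2.6 × 10⁻⁴)(-4.4)+(7.2 × 10⁻⁴)(-0.37) = 8.8 × 10⁻⁴ → stable
  226–234 m: −αΔT+βΔS = −(2.6 × 10⁻⁴)(+7.7)+(7.2 × 10⁻⁴)(+0.06) = -2.0 × 10⁻³ → UNSTABLE
  234–241 m: −αΔT+βΔS = −(2.6 × 10⁻⁴)(-4.9)+(7.2 × 10⁻⁴)(+0.47) = 1.6 × 10⁻³ → stable
  241–260 m: −αΔT+βΔS = −(2.6 × 10⁻⁴)(-2.6)+(7.2 × 10⁻⁴)(-0.57) = 2.7 × 10⁻⁴ → stable
The 226–234 m interval has Δρ < 0: lighter water underlies denser water.

226–234 m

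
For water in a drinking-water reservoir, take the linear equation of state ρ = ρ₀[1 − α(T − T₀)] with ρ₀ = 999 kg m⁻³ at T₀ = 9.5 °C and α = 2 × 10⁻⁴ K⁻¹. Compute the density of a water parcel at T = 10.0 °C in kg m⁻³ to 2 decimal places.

998.90 kg m⁻³

T − T₀ = +0.5 K.
Bracket = 1 − α·(+0.5) = 1 + (-1.00 × 10⁻⁴) = 0.9999000.
ρ = 999 × 0.9999000 = 998.90 kg m⁻³.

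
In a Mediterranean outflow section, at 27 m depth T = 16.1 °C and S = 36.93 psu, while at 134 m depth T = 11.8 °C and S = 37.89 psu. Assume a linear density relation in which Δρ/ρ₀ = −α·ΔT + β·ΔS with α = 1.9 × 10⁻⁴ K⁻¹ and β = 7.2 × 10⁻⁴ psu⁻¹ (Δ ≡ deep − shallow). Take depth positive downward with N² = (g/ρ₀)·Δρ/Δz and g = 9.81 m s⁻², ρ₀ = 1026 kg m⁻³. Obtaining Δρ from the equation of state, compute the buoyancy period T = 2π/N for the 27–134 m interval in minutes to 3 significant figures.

ΔT = -4.3 K, ΔS = +0.96 psu (deep − shallow).
Δρ/ρ₀ = −αΔT + βΔS = 8.17 × 10⁻⁴ + 6.912 × 10⁻⁴ = 1.5082 × 10⁻³, so Δρ ≈ 1.547 kg m⁻³.
N² = (g/ρ₀)·Δρ/Δz = g·(Δρ/ρ₀)/Δz = 9.81 × 1.5082 × 10⁻³ / 107 = 1.3828 × 10⁻⁴ s⁻².
N = √(1.3828 × 10⁻⁴) = 0.011759 rad s⁻¹ → T = 2π/N = 534.33 s = 8.9055 min ≈ 8.91 min.

8.91 min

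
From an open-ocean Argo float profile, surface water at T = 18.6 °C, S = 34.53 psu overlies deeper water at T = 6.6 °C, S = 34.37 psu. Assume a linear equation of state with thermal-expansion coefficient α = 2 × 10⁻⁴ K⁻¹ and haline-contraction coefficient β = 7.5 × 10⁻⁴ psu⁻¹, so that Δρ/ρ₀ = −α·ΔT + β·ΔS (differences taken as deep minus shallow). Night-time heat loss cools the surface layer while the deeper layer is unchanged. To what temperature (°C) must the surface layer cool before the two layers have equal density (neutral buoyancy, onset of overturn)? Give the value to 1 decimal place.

7.2 °C

Neutral buoyancy requires Δρ = 0, i.e. −α(T_deep − T_surf′) + β(S_deep − S_surf) = 0.
T_surf′ = T_deep − (β/α)·ΔS = 6.6 − (7.5 × 10⁻⁴/2 × 10⁻⁴)·(-0.16) = 7.200 °C.
Cooling required: 18.6 − (7.200) = 11.400 °C.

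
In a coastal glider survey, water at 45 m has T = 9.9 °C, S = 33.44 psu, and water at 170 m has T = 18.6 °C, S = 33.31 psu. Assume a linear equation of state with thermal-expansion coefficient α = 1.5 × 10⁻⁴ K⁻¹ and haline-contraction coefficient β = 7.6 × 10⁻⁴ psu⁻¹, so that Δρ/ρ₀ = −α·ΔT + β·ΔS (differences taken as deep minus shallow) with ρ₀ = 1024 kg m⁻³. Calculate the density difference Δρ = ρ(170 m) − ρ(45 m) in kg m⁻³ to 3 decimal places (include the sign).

-1.437 kg m⁻³

ΔT = +8.7 K, ΔS = -0.13 psu (deep − shallow).
Δρ/ρ₀ = −(1.5 × 10⁻⁴)(+8.7) + (7.6 × 10⁻⁴)(-0.13) = -1.4038 × 10⁻³.
Δρ = 1024 × (-1.4038 × 10⁻³) = -1.437 kg m⁻³.
Negative Δρ: lighter below, statically unstable.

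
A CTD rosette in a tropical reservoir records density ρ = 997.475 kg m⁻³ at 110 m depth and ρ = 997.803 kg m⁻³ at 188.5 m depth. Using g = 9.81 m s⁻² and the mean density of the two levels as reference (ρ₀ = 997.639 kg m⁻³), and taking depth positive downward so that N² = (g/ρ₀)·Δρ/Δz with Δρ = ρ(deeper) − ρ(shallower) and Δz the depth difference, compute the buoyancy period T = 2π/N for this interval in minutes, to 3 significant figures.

Δρ = 997.803 − 997.475 = 0.328 kg m⁻³ over Δz = 188.5 − 110 = 78.5 m.
N² = (9.81/997.639) × (0.328/78.5) = 4.1087 × 10⁻⁵ s⁻².
N = √(4.1087 × 10⁻⁵) = 6.4099 × 10⁻³ rad s⁻¹, so T = 2π/N = 980.23 s = 16.337 min ≈ 16.3 min.
Since Δρ > 0 the layer is stably stratified.

16.3 min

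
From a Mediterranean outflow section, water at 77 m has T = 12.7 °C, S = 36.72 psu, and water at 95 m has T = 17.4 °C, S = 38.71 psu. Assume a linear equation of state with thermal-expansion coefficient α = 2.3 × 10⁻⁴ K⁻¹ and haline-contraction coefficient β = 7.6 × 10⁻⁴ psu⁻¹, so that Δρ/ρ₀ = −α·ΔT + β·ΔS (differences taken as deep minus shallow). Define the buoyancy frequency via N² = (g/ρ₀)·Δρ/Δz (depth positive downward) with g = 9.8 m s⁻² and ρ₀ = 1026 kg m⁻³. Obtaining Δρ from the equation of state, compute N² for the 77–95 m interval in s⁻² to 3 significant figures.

2.35 × 10⁻⁴ s⁻²

ΔT = +4.7 K, ΔS = +1.99 psu (deep − shallow).
Δρ/ρ₀ = −αΔT + βΔS = -1.081 × 10⁻³ + 1.5124 × 10⁻³ = 4.314 × 10⁻⁴, so Δρ ≈ 0.4426 kg m⁻³.
N² = (g/ρ₀)·Δρ/Δz = g·(Δρ/ρ₀)/Δz = 9.8 × 4.314 × 10⁻⁴ / 18 = 2.3487 × 10⁻⁴ s⁻² ≈ 2.35 × 10⁻⁴ s⁻².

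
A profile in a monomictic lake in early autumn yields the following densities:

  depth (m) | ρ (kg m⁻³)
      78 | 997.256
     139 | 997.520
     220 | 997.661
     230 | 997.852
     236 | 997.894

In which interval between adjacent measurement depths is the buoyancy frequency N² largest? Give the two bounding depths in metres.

Compute the density gradient over each adjacent pair:
  78–139 m: Δρ/Δz = 0.264/61 = 4.3 × 10⁻³ kg m⁻⁴
  139–220 m: Δρ/Δz = 0.141/81 = 1.7 × 10⁻³ kg m⁻⁴
  220–230 m: Δρ/Δz = 0.191/10 = 0.019 kg m⁻⁴
  230–236 m: Δρ/Δz = 0.042/6 = 7.0 × 10⁻³ kg m⁻⁴
The largest gradient is in the 220–230 m interval — the pycnocline.

220–230 m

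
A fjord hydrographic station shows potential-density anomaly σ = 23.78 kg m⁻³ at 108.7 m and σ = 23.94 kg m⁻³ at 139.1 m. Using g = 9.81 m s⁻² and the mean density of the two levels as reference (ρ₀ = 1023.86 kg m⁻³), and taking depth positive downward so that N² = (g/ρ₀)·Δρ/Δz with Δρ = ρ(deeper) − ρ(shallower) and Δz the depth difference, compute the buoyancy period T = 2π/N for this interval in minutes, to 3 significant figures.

14.7 min

Δρ = 1023.94 − 1023.78 = 0.16 kg m⁻³ over Δz = 139.1 − 108.7 = 30.4 m.
N² = (9.81/1023.86) × (0.16/30.4) = 5.0428 × 10⁻⁵ s⁻².
N = √(5.0428 × 10⁻⁵) = 7.1013 × 10⁻³ rad s⁻¹, so T = 2π/N = 884.79 s = 14.746 min ≈ 14.7 min.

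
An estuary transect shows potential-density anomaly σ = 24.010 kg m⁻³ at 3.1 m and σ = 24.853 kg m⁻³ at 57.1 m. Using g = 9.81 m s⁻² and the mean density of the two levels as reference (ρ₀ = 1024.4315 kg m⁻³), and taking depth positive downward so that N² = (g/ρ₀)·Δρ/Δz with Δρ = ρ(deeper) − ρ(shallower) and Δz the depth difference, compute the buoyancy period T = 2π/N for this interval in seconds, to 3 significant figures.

Δρ = 1024.853 − 1024.010 = 0.843 kg m⁻³ over Δz = 57.1 − 3.1 = 54 m.
N² = (9.81/1024.4315) × (0.843/54) = 1.4949 × 10⁻⁴ s⁻².
N = √(1.4949 × 10⁻⁴) = 0.012227 rad s⁻¹, so T = 2π/N = 513.88 s ≈ 514 s.

514 s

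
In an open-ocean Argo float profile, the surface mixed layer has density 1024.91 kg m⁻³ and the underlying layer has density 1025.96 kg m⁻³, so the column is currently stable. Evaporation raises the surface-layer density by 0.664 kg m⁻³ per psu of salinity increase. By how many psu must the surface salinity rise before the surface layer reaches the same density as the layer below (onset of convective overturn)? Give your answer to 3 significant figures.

Density deficit of the surface layer: 1025.96 − 1024.91 = 1.05 kg m⁻³.
Required change = 1.05 / 0.664 = 1.58 psu.

1.58 psu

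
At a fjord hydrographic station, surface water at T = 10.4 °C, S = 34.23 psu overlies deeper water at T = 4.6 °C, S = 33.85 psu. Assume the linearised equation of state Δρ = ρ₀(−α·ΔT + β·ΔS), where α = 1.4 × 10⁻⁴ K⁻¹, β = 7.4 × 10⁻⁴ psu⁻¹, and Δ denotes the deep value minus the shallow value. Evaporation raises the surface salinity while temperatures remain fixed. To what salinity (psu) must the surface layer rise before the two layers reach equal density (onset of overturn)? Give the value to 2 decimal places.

34.95 psu

Neutral buoyancy requires −α(T_deep − T_surf) + β(S_deep − S_surf′) = 0.
S_surf′ = S_deep − (α/β)·ΔT = 33.85 − (1.4 × 10⁻⁴/7.4 × 10⁻⁴)·(-5.8) = 34.9473 psu.
Increase required: 34.9473 − 34.23 = 0.7173 psu.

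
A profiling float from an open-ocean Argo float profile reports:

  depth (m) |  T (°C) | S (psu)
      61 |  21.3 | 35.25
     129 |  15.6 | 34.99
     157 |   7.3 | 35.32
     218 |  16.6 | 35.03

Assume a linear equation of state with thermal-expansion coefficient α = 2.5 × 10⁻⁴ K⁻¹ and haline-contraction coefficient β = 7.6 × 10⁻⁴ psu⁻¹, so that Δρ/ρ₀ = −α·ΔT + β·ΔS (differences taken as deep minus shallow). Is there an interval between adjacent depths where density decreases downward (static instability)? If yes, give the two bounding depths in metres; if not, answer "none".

Evaluate Δρ/ρ₀ = −αΔT + βΔS across each adjacent pair:
  61–129 m: −αΔT+βΔS = −(2.5 × 10⁻⁴)(-5.7)+(7.6 × 10⁻⁴)(-0.26) = 1.2 × 10⁻³ → stable
  129–157 m: −αΔT+βΔS = −(2.5 × 10⁻⁴)(-8.3)+(7.6 × 10⁻⁴)(+0.33) = 2.3 × 10⁻³ → stable
  157–218 m: −αΔT+βΔS = −(2.5 × 10⁻⁴)(+9.3)+(7.6 × 10⁻⁴)(-0.29) = -2.5 × 10⁻³ → UNSTABLE
The 157–218 m interval has Δρ < 0: lighter water underlies denser water.

157–218 m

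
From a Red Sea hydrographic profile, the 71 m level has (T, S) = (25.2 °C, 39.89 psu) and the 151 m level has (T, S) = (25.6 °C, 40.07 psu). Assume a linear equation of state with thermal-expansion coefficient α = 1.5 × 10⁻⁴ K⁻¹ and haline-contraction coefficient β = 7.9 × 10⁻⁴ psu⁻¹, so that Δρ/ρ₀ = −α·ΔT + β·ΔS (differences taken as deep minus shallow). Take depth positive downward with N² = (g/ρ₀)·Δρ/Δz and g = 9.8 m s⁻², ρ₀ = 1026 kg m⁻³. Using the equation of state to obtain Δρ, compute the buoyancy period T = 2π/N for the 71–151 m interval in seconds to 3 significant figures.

1.98 × 10³ s

ΔT = +0.4 K, ΔS = +0.18 psu (deep − shallow).
Δρ/ρ₀ = −αΔT + βΔS = -6.00 × 10⁻⁵ + 1.422 × 10⁻⁴ = 8.22 × 10⁻⁵, so Δρ ≈ 0.08434 kg m⁻³.
N² = (g/ρ₀)·Δρ/Δz = g·(Δρ/ρ₀)/Δz = 9.8 × 8.22 × 10⁻⁵ / 80 = 1.0069 × 10⁻⁵ s⁻².
N = √(1.0069 × 10⁻⁵) = 3.1732 × 10⁻³ rad s⁻¹ → T = 2π/N = 1.9801 × 10³ s ≈ 1.98 × 10³ s.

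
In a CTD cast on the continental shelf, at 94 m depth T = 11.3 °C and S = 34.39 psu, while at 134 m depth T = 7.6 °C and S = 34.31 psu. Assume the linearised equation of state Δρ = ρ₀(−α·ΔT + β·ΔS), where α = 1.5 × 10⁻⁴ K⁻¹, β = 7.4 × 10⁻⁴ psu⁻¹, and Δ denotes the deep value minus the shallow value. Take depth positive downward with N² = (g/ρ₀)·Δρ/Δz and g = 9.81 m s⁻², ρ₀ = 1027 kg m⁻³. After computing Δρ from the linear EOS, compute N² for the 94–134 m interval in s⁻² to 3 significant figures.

ΔT = -3.7 K, ΔS = -0.08 psu (deep − shallow).
Δρ/ρ₀ = −αΔT + βΔS = 5.55 × 10⁻⁴ − 5.92 × 10⁻⁵ = 4.958 × 10⁻⁴, so Δρ ≈ 0.5092 kg m⁻³.
N² = (g/ρ₀)·Δρ/Δz = g·(Δρ/ρ₀)/Δz = 9.81 × 4.958 × 10⁻⁴ / 40 = 1.2159 × 10⁻⁴ s⁻² ≈ 1.22 × 10⁻⁴ s⁻².

1.22 × 10⁻⁴ s⁻²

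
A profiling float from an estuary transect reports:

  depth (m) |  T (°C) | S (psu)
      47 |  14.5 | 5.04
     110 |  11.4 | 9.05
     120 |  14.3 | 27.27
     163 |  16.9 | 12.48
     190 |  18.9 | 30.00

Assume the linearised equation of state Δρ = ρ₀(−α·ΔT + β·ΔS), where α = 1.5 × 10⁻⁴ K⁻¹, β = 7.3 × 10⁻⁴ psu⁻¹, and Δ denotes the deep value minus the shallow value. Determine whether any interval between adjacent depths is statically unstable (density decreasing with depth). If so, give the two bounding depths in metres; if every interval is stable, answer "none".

Evaluate Δρ/ρ₀ = −αΔT + βΔS across each adjacent pair:
  47–110 m: −αΔT+βΔS = −(1.5 × 10⁻⁴)(-3.1)+(7.3 × 10⁻⁴)(+4.01) = 3.4 × 10⁻³ → stable
  110–120 m: −αΔT+βΔS = −(1.5 × 10⁻⁴)(+2.9)+(7.3 × 10⁻⁴)(+18.22) = 0.013 → stable
  120–163 m: −αΔT+βΔS = −(1.5 × 10⁻⁴)(+2.6)+(7.3 × 10⁻⁴)(-14.79) = -0.011 → UNSTABLE
  163–190 m: −αΔT+βΔS = −(1.5 × 10⁻⁴)(+2.0)+(7.3 × 10⁻⁴)(+17.52) = 0.012 → stable
The 120–163 m interval has Δρ < 0: lighter water underlies denser water.

120–163 m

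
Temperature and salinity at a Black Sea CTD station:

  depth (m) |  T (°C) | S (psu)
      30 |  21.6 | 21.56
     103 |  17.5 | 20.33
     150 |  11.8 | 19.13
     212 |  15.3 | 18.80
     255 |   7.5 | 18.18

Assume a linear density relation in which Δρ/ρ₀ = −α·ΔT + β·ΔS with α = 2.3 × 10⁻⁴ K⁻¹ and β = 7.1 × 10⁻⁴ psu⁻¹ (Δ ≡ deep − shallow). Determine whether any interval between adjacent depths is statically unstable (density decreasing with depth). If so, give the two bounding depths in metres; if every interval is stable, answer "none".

150–212 m

Evaluate Δρ/ρ₀ = −αΔT + βΔS across each adjacent pair:
  30–103 m: −αΔT+βΔS = −(2.3 × 10⁻⁴)(-4.1)+(7.1 × 10⁻⁴)(-1.23) = 7.0 × 10⁻⁵ → stable
  103–150 m: −αΔT+βΔS = −(2.3 × 10⁻⁴)(-5.7)+(7.1 × 10⁻⁴)(-1.20) = 4.6 × 10⁻⁴ → stable
  150–212 m: −αΔT+βΔS = −(2.3 × 10⁻⁴)(+3.5)+(7.1 × 10⁻⁴)(-0.33) = -1.0 × 10⁻³ → UNSTABLE
  212–255 m: −αΔT+βΔS = −(2.3 × 10⁻⁴)(-7.8)+(7.1 × 10⁻⁴)(-0.62) = 1.4 × 10⁻³ → stable
The 150–212 m interval has Δρ < 0: lighter water underlies denser water.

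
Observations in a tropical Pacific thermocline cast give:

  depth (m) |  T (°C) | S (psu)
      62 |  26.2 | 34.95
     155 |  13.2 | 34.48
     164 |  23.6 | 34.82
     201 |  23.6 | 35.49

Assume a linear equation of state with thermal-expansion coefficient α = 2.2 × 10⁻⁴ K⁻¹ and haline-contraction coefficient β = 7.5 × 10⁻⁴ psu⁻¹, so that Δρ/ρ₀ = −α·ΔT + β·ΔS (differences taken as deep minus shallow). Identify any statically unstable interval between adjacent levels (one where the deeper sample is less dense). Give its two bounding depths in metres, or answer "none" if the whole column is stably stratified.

Evaluate Δρ/ρ₀ = −αΔT + βΔS across each adjacent pair:
  62–155 m: −αΔT+βΔS = −(2.2 × 10⁻⁴)(-13.0)+(7.5 × 10⁻⁴)(-0.47) = 2.5 × 10⁻³ → stable
  155–164 m: −αΔT+βΔS = −(2.2 × 10⁻⁴)(+10.4)+(7.5 × 10⁻⁴)(+0.34) = -2.0 × 10⁻³ → UNSTABLE
  164–201 m: −αΔT+βΔS = −(2.2 × 10⁻⁴)(+0.0)+(7.5 × 10⁻⁴)(+0.67) = 5.0 × 10⁻⁴ → stable
The 155–164 m interval has Δρ < 0: lighter water underlies denser water.

155–164 m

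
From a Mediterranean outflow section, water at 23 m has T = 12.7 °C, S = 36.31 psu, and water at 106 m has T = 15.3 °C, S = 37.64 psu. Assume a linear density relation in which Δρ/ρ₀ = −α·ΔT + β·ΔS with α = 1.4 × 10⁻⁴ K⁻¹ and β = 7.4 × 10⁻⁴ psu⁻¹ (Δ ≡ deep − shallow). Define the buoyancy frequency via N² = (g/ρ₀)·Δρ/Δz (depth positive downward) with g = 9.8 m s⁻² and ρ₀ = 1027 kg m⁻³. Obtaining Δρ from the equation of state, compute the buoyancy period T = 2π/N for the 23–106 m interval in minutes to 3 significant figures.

12.2 min

ΔT = +2.6 K, ΔS = +1.33 psu (deep − shallow).
Δρ/ρ₀ = −αΔT + βΔS = -3.64 × 10⁻⁴ + 9.842 × 10⁻⁴ = 6.202 × 10⁻⁴, so Δρ ≈ 0.6369 kg m⁻³.
N² = (g/ρ₀)·Δρ/Δz = g·(Δρ/ρ₀)/Δz = 9.8 × 6.202 × 10⁻⁴ / 83 = 7.3228 × 10⁻⁵ s⁻².
N = √(7.3228 × 10⁻⁵) = 8.5573 × 10⁻³ rad s⁻¹ → T = 2π/N = 734.25 s = 12.238 min ≈ 12.2 min.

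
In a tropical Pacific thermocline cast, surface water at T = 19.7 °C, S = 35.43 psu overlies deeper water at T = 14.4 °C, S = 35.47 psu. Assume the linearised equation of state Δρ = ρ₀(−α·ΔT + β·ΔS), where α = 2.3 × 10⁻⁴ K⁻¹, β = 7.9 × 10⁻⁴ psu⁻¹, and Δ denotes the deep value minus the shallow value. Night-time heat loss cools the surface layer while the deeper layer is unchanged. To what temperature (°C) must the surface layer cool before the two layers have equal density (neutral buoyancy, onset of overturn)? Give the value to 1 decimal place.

Neutral buoyancy requires Δρ = 0, i.e. −α(T_deep − T_surf′) + β(S_deep − S_surf) = 0.
T_surf′ = T_deep − (β/α)·ΔS = 14.4 − (7.9 × 10⁻⁴/2.3 × 10⁻⁴)·(+0.04) = 14.263 °C.
Cooling required: 19.7 − (14.263) = 5.437 °C.

14.3 °C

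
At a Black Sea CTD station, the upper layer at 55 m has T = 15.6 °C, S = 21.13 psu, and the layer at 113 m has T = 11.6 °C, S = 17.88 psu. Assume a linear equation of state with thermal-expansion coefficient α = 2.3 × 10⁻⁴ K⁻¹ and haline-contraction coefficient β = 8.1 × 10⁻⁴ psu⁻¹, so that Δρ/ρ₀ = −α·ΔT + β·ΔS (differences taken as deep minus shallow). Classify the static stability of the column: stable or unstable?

unstable

ΔT = 11.6 − 15.6 = -4.0 K and ΔS = 17.88 − 21.13 = -3.25 psu (deep − shallow).
−αΔT = 9.20 × 10⁻⁴; βΔS = -2.6325 × 10⁻³; sum Δρ/ρ₀ = -1.7125 × 10⁻³.
Δρ/ρ₀ < 0, so Δρ < 0: deeper water is lighter → statically unstable; the column would overturn.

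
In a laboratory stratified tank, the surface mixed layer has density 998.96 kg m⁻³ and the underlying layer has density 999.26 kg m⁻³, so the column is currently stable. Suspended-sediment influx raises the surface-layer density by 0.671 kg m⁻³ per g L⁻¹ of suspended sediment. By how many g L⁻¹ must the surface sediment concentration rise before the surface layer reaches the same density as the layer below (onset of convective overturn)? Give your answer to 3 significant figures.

Density deficit of the surface layer: 999.26 − 998.96 = 0.3 kg m⁻³.
Required change = 0.3 / 0.671 = 0.447 g L⁻¹.

0.447 g L⁻¹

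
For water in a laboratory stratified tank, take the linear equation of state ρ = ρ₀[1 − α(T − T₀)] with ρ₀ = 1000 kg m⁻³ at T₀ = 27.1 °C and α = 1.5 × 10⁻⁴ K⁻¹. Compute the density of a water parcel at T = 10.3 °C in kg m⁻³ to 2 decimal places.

1002.52 kg m⁻³

T − T₀ = -16.8 K.
Bracket = 1 − α·(-16.8) = 1 + (2.52 × 10⁻³) = 1.0025200.
ρ = 1000 × 1.0025200 = 1002.52 kg m⁻³.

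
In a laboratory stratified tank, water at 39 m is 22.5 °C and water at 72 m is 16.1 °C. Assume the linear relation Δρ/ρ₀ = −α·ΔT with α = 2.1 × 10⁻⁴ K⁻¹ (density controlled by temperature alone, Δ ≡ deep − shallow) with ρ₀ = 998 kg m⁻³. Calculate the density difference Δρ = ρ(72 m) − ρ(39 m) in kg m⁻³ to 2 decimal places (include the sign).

ΔT = -6.4 K, Δρ/ρ₀ = −αΔT = 1.344 × 10⁻³.
Δρ = 998 × (1.344 × 10⁻³) = +1.34 kg m⁻³.
Positive Δρ: denser below, stable.

+1.34 kg m⁻³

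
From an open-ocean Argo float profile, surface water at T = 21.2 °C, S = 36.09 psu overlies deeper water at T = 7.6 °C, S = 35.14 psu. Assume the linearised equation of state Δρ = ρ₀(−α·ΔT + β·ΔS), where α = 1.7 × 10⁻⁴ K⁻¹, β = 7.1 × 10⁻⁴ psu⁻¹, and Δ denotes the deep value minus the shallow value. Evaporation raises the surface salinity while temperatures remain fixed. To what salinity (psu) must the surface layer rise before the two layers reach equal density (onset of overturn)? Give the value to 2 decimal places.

Neutral buoyancy requires −α(T_deep − T_surf) + β(S_deep − S_surf′) = 0.
S_surf′ = S_deep − (α/β)·ΔT = 35.14 − (1.7 × 10⁻⁴/7.1 × 10⁻⁴)·(-13.6) = 38.3963 psu.
Increase required: 38.3963 − 36.09 = 2.3063 psu.

38.40 psu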